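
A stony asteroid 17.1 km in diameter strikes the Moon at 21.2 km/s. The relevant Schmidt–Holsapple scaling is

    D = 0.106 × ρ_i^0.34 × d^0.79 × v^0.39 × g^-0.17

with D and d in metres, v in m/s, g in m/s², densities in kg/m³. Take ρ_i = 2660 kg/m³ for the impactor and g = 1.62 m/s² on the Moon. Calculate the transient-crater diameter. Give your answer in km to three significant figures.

D ≈ 153 km

In SI units: d = 17100 m, v = 21200 m/s.
ρ_i^0.34 = 2660^0.34 = 14.60
d^0.79 = 17100^0.79 = 2208
v^0.39 = 21200^0.39 = 48.67
g^-0.17 = 1.62^-0.17 = 0.9213
D = 0.106 × 14.60 × 2208 × 48.67 × 0.9213 = 1.532 × 10^5 m
   = 153.2 km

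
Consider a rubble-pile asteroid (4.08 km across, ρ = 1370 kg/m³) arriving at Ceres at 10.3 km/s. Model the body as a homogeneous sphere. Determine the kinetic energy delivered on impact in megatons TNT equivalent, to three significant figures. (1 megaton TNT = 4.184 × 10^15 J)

E ≈ 6.18 × 10^5 Mt TNT

d = 4080 m; v = 10300 m/s.
Mass m = (π/6) ρ d³ = (π/6) × 1370 × (4080)³ = 4.872 × 10^13 kg
E = ½ m v² = 0.5 × 4.872 × 10^13 × (10300)² = 2.584 × 10^21 J
   = 2.584 × 10^21 / 4.184×10^15 = 6.176 × 10^5 Mt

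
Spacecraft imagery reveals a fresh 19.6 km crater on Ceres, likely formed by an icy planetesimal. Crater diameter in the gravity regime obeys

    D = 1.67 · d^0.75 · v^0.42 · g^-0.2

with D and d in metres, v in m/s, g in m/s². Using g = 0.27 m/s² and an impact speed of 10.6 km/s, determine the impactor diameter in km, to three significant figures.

d ≈ 1.05 km

Rearranging for d: d = [D / (1.67 · 10600^0.42 · 0.27^-0.2)]^(1/0.75).
D = 19600 m.
10600^0.42 = 49.05
0.27^-0.2 = 1.299
Denominator = 1.67 × 49.05 × 1.299 = 106.4
D / 106.4 = 19600 / 106.4 = 184.2
d = 184.2^(1/0.75) = 184.2^1.3333 = 1048 m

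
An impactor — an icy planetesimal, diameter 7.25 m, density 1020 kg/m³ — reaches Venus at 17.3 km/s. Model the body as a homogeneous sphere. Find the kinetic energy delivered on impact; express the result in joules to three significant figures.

E ≈ 3.05 × 10^13 J

v = 17300 m/s.
Mass m = (π/6) ρ d³ = (π/6) × 1020 × (7.25)³ = 2.035 × 10^5 kg
E = ½ m v² = 0.5 × 2.035 × 10^5 × (17300)² = 3.045 × 10^13 J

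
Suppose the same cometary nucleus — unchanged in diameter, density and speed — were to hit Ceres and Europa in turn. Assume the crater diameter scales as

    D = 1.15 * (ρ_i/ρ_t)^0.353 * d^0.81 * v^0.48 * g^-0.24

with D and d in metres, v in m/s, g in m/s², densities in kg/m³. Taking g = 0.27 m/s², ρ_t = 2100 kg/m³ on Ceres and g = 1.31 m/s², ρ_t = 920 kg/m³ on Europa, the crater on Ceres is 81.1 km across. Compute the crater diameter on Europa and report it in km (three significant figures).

The impactor-only factors (d, v, ρ_i) cancel in the ratio, leaving D_Europa/D_Ceres = (g_Europa/g_Ceres)^-0.24 · (ρ_t,Ceres/ρ_t,Europa)^0.353.
(1.31/0.27)^-0.24 = 4.852^-0.24 = 0.6845
(2100/920)^0.353 = 2.283^0.353 = 1.338
Ratio = 0.6845 × 1.338 = 0.9159
D_Europa = 0.9159 × 81.1 km = 74.3 km

D ≈ 74.3 km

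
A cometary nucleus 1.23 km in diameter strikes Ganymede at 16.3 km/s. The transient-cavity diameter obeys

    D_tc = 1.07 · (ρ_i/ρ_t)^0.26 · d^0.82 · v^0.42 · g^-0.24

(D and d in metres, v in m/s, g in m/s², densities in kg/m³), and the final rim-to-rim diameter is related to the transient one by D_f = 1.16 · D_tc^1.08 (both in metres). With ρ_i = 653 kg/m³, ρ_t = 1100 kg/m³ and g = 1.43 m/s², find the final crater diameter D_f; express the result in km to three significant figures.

D_f ≈ 43.6 km

In SI: d = 1230 m, v = 16300 m/s.
(ρ_i/ρ_t)^0.26 = (653/1100)^0.26 = 0.8732
d^0.82 = 1230^0.82 = 341.8
v^0.42 = 16300^0.42 = 58.77
g^-0.24 = 1.43^-0.24 = 0.9177
D_tc = 1.07 × 0.8732 × 341.8 × 58.77 × 0.9177 = 17220 m
D_f = 1.16 × (17220)^1.08 = 43589 m
     = 43.59 km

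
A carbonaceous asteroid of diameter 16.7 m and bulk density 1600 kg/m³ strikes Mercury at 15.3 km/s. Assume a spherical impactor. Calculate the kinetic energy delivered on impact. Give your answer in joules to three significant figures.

v = 15300 m/s.
Mass m = (π/6) ρ d³ = (π/6) × 1600 × (16.7)³ = 3.902 × 10^6 kg
E = ½ m v² = 0.5 × 3.902 × 10^6 × (15300)² = 4.567 × 10^14 J

E ≈ 4.57 × 10^14 J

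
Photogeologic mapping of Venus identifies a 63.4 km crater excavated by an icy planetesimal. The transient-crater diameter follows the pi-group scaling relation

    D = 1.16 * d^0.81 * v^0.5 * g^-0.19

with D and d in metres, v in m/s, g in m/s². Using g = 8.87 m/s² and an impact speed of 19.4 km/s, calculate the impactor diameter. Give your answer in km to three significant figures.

Rearranging for d: d = [D / (1.16 · 19400^0.5 · 8.87^-0.19)]^(1/0.81).
D = 63400 m.
19400^0.5 = 139.3
8.87^-0.19 = 0.6605
Denominator = 1.16 × 139.3 × 0.6605 = 106.7
D / 106.7 = 63400 / 106.7 = 594.2
d = 594.2^(1/0.81) = 594.2^1.2346 = 2659 m

d ≈ 2.66 km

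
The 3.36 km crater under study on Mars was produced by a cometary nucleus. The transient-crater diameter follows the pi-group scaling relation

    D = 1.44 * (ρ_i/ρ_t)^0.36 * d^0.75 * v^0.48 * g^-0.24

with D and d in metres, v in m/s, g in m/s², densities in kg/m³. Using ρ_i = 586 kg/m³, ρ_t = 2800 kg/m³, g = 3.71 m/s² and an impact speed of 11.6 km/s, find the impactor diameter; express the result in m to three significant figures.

Rearranging for d: d = [D / (1.44 · (586/2800)^0.36 · 11600^0.48 · 3.71^-0.24)]^(1/0.75).
D = 3360 m.
(586/2800)^0.36 = 0.5695
11600^0.48 = 89.32
3.71^-0.24 = 0.7300
Denominator = 1.44 × 0.5695 × 89.32 × 0.7300 = 53.47
D / 53.47 = 3360 / 53.47 = 62.84
d = 62.84^(1/0.75) = 62.84^1.3333 = 249.8 m

d ≈ 250 m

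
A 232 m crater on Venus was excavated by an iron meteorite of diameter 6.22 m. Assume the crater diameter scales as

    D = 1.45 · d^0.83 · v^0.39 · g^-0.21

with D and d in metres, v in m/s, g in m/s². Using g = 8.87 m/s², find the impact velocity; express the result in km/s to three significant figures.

v ≈ 29.7 km/s

Rearranging for v: v = [D / (1.45 · 6.22^0.83 · 8.87^-0.21)]^(1/0.39).
6.22^0.83 = 4.559
8.87^-0.21 = 0.6323
Denominator = 1.45 × 4.559 × 0.6323 = 4.180
D / 4.180 = 232 / 4.180 = 55.50
v = 55.50^(1/0.39) = 55.50^2.5641 = 29685 m/s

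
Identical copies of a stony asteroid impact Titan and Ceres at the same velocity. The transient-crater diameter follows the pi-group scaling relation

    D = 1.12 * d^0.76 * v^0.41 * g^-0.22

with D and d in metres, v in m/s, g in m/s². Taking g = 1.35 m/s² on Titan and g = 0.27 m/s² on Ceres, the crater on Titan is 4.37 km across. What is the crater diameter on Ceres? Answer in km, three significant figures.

All impactor-dependent factors cancel in the ratio, leaving D_Ceres/D_Titan = (g_Ceres/g_Titan)^-0.22.
(0.27/1.35)^-0.22 = 0.2000^-0.22 = 1.425
D_Ceres = 1.425 × 4.37 km = 6.23 km

D ≈ 6.23 km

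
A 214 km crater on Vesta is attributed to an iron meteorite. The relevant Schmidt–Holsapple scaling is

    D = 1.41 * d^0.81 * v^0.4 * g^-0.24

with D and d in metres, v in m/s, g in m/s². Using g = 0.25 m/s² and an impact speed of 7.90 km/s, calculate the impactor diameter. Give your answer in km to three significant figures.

Rearranging for d: d = [D / (1.41 · 7900^0.4 · 0.25^-0.24)]^(1/0.81).
D = 214000 m.
7900^0.4 = 36.23
0.25^-0.24 = 1.395
Denominator = 1.41 × 36.23 × 1.395 = 71.26
D / 71.26 = 214000 / 71.26 = 3003
d = 3003^(1/0.81) = 3003^1.2346 = 19651 m

d ≈ 19.7 km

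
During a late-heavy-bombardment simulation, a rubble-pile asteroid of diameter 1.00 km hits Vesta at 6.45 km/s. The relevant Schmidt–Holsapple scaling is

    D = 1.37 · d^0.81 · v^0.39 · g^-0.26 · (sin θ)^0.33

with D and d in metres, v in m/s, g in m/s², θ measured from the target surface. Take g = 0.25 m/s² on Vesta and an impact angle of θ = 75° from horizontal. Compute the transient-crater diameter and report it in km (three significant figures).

In SI units: d = 1000 m, v = 6450 m/s.
d^0.81 = 1000^0.81 = 269.2
v^0.39 = 6450^0.39 = 30.60
g^-0.26 = 0.25^-0.26 = 1.434
(sin 75°)^0.33 = 0.9659^0.33 = 0.9886
D = 1.37 × 269.2 × 30.60 × 1.434 × 0.9886 = 15999 m
   = 16.00 km

D ≈ 16.0 km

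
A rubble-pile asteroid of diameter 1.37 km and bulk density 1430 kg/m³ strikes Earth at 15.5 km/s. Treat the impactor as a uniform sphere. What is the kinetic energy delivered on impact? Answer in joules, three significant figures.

d = 1370 m; v = 15500 m/s.
Mass m = (π/6) ρ d³ = (π/6) × 1430 × (1370)³ = 1.925 × 10^12 kg
E = ½ m v² = 0.5 × 1.925 × 10^12 × (15500)² = 2.312 × 10^20 J

E ≈ 2.31 × 10^20 J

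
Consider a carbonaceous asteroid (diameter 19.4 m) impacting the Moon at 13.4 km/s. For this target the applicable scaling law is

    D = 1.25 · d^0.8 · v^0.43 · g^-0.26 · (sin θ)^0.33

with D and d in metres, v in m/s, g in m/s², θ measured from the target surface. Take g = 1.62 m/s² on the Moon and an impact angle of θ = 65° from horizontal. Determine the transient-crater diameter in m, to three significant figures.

D ≈ 681 m

In SI units: v = 13400 m/s.
d^0.8 = 19.4^0.8 = 10.72
v^0.43 = 13400^0.43 = 59.52
g^-0.26 = 1.62^-0.26 = 0.8821
(sin 65°)^0.33 = 0.9063^0.33 = 0.9681
D = 1.25 × 10.72 × 59.52 × 0.8821 × 0.9681 = 681.1 m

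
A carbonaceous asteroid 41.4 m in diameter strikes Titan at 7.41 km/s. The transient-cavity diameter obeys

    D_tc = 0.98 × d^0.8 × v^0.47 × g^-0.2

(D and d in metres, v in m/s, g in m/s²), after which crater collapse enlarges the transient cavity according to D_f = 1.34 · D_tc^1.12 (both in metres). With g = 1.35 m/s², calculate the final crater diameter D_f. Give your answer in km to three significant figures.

D_f ≈ 3.75 km

v = 7410 m/s.
d^0.8 = 41.4^0.8 = 19.66
v^0.47 = 7410^0.47 = 65.89
g^-0.2 = 1.35^-0.2 = 0.9417
D_tc = 0.98 × 19.66 × 65.89 × 0.9417 = 1195 m
D_f = 1.34 × (1195)^1.12 = 3748 m
     = 3.748 km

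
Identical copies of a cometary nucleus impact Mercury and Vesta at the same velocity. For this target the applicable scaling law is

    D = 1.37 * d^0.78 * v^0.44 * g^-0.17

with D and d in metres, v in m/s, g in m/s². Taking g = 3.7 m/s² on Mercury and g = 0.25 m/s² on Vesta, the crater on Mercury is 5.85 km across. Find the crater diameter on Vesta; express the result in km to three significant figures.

D ≈ 9.25 km

All impactor-dependent factors cancel in the ratio, leaving D_Vesta/D_Mercury = (g_Vesta/g_Mercury)^-0.17.
(0.25/3.7)^-0.17 = 0.06757^-0.17 = 1.581
D_Vesta = 1.581 × 5.85 km = 9.25 km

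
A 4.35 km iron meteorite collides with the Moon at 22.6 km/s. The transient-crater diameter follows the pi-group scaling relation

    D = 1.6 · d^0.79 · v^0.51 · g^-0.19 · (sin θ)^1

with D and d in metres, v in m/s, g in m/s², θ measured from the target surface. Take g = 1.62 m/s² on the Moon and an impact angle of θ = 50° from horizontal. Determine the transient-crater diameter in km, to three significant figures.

In SI units: d = 4350 m, v = 22600 m/s.
d^0.79 = 4350^0.79 = 748.9
v^0.51 = 22600^0.51 = 166.2
g^-0.19 = 1.62^-0.19 = 0.9124
(sin 50°)^1 = 0.7660^1 = 0.7660
D = 1.6 × 748.9 × 166.2 × 0.9124 × 0.7660 = 1.392 × 10^5 m
   = 139.2 km

D ≈ 139 km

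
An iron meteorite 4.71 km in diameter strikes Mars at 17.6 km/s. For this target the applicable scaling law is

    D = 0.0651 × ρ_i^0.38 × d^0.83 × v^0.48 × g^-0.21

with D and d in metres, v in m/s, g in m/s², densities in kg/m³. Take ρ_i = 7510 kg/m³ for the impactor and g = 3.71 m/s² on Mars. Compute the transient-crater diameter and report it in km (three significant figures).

In SI units: d = 4710 m, v = 17600 m/s.
ρ_i^0.38 = 7510^0.38 = 29.70
d^0.83 = 4710^0.83 = 1118
v^0.48 = 17600^0.48 = 109.1
g^-0.21 = 3.71^-0.21 = 0.7593
D = 0.0651 × 29.70 × 1118 × 109.1 × 0.7593 = 1.791 × 10^5 m
   = 179.1 km

D ≈ 179 km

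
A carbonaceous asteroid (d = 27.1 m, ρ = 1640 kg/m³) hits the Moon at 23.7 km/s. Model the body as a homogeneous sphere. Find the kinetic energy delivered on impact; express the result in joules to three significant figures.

v = 23700 m/s.
Mass m = (π/6) ρ d³ = (π/6) × 1640 × (27.1)³ = 1.709 × 10^7 kg
E = ½ m v² = 0.5 × 1.709 × 10^7 × (23700)² = 4.800 × 10^15 J

E ≈ 4.80 × 10^15 J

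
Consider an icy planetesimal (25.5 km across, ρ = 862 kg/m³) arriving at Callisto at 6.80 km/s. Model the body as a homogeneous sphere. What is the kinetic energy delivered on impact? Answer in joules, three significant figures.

d = 25500 m; v = 6800 m/s.
Mass m = (π/6) ρ d³ = (π/6) × 862 × (25500)³ = 7.484 × 10^15 kg
E = ½ m v² = 0.5 × 7.484 × 10^15 × (6800)² = 1.730 × 10^23 J

E ≈ 1.73 × 10^23 J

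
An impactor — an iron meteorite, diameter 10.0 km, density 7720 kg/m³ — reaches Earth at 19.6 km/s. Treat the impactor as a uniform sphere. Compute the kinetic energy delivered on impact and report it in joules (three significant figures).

E ≈ 7.76 × 10^23 J

d = 10000 m; v = 19600 m/s.
Mass m = (π/6) ρ d³ = (π/6) × 7720 × (10000)³ = 4.042 × 10^15 kg
E = ½ m v² = 0.5 × 4.042 × 10^15 × (19600)² = 7.764 × 10^23 J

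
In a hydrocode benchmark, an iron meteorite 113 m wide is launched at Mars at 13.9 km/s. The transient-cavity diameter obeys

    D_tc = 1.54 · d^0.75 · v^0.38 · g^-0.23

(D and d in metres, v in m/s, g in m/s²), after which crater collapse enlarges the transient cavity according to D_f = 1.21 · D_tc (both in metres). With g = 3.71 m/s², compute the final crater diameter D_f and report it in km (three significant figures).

v = 13900 m/s.
d^0.75 = 113^0.75 = 34.66
v^0.38 = 13900^0.38 = 37.53
g^-0.23 = 3.71^-0.23 = 0.7397
D_tc = 1.54 × 34.66 × 37.53 × 0.7397 = 1482 m
D_f = 1.21 × 1482 = 1793 m
     = 1.793 km

D_f ≈ 1.79 km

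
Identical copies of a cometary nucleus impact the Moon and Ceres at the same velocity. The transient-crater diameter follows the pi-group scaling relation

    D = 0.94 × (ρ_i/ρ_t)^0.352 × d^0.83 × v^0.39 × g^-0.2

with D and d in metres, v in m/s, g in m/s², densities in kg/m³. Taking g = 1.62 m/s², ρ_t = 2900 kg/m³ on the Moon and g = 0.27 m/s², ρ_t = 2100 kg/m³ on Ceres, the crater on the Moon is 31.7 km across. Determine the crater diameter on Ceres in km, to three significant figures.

D ≈ 50.8 km

The impactor-only factors (d, v, ρ_i) cancel in the ratio, leaving D_Ceres/D_Moon = (g_Ceres/g_Moon)^-0.2 · (ρ_t,Moon/ρ_t,Ceres)^0.352.
(0.27/1.62)^-0.2 = 0.1667^-0.2 = 1.431
(2900/2100)^0.352 = 1.381^0.352 = 1.120
Ratio = 1.431 × 1.120 = 1.603
D_Ceres = 1.603 × 31.7 km = 50.8 km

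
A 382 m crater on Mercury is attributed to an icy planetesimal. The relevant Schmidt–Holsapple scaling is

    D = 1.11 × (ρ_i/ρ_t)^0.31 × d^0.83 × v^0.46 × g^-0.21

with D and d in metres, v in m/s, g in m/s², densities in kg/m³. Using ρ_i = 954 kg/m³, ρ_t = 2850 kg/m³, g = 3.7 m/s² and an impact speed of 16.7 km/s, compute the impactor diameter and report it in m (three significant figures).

d ≈ 10.9 m

Rearranging for d: d = [D / (1.11 · (954/2850)^0.31 · 16700^0.46 · 3.7^-0.21)]^(1/0.83).
(954/2850)^0.31 = 0.7123
16700^0.46 = 87.59
3.7^-0.21 = 0.7598
Denominator = 1.11 × 0.7123 × 87.59 × 0.7598 = 52.62
D / 52.62 = 382 / 52.62 = 7.260
d = 7.260^(1/0.83) = 7.260^1.2048 = 10.90 m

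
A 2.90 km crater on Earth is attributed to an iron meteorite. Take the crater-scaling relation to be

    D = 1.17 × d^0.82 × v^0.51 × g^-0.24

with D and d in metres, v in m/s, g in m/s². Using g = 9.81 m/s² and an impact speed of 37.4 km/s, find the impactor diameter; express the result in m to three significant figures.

Rearranging for d: d = [D / (1.17 · 37400^0.51 · 9.81^-0.24)]^(1/0.82).
D = 2900 m.
37400^0.51 = 214.9
9.81^-0.24 = 0.5781
Denominator = 1.17 × 214.9 × 0.5781 = 145.4
D / 145.4 = 2900 / 145.4 = 19.94
d = 19.94^(1/0.82) = 19.94^1.2195 = 38.46 m

d ≈ 38.5 m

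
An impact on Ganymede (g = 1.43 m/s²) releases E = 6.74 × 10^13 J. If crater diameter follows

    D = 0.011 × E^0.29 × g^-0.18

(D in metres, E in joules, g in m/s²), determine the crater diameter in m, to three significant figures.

E^0.29 = (6.74 × 10^13)^0.29 = 1.024 × 10^4
g^-0.18 = 1.43^-0.18 = 0.9376
D = 0.011 × 1.024 × 10^4 × 0.9376 = 105.6 m

D ≈ 106 m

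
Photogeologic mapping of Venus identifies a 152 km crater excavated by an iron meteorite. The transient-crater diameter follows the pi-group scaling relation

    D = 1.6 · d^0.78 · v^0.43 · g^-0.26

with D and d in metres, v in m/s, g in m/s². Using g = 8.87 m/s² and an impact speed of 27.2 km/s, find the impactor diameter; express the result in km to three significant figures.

Rearranging for d: d = [D / (1.6 · 27200^0.43 · 8.87^-0.26)]^(1/0.78).
D = 152000 m.
27200^0.43 = 80.70
8.87^-0.26 = 0.5669
Denominator = 1.6 × 80.70 × 0.5669 = 73.20
D / 73.20 = 152000 / 73.20 = 2077
d = 2077^(1/0.78) = 2077^1.2821 = 17918 m

d ≈ 17.9 km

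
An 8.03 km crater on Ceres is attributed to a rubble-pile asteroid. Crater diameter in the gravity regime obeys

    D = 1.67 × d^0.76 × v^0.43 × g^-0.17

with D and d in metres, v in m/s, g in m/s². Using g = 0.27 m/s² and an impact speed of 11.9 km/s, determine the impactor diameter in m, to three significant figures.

d ≈ 258 m

Rearranging for d: d = [D / (1.67 · 11900^0.43 · 0.27^-0.17)]^(1/0.76).
D = 8030 m.
11900^0.43 = 56.56
0.27^-0.17 = 1.249
Denominator = 1.67 × 56.56 × 1.249 = 118.0
D / 118.0 = 8030 / 118.0 = 68.05
d = 68.05^(1/0.76) = 68.05^1.3158 = 258.0 m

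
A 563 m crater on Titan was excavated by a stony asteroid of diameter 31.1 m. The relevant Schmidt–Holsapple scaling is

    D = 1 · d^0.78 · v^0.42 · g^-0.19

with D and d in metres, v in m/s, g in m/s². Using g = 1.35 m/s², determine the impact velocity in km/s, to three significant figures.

Rearranging for v: v = [D / (1 · 31.1^0.78 · 1.35^-0.19)]^(1/0.42).
31.1^0.78 = 14.60
1.35^-0.19 = 0.9446
Denominator = 1 × 14.60 × 0.9446 = 13.79
D / 13.79 = 563 / 13.79 = 40.83
v = 40.83^(1/0.42) = 40.83^2.381 = 6851 m/s

v ≈ 6.85 km/s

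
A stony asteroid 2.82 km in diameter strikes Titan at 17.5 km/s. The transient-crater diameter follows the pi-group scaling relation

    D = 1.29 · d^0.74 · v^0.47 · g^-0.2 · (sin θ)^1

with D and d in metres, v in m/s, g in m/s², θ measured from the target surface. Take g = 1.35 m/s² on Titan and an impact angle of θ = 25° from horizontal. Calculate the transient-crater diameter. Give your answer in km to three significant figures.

D ≈ 18.1 km

In SI units: d = 2820 m, v = 17500 m/s.
d^0.74 = 2820^0.74 = 357.4
v^0.47 = 17500^0.47 = 98.68
g^-0.2 = 1.35^-0.2 = 0.9417
(sin 25°)^1 = 0.4226^1 = 0.4226
D = 1.29 × 357.4 × 98.68 × 0.9417 × 0.4226 = 18106 m
   = 18.11 km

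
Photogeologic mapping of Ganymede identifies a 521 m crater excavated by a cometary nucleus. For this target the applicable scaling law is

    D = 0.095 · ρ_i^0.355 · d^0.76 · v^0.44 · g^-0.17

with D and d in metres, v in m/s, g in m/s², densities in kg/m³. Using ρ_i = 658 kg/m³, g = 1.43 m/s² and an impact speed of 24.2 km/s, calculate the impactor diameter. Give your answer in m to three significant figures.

Rearranging for d: d = [D / (0.095 · 658^0.355 · 24200^0.44 · 1.43^-0.17)]^(1/0.76).
658^0.355 = 10.01
24200^0.44 = 84.89
1.43^-0.17 = 0.9410
Denominator = 0.095 × 10.01 × 84.89 × 0.9410 = 75.96
D / 75.96 = 521 / 75.96 = 6.859
d = 6.859^(1/0.76) = 6.859^1.3158 = 12.60 m

d ≈ 12.6 m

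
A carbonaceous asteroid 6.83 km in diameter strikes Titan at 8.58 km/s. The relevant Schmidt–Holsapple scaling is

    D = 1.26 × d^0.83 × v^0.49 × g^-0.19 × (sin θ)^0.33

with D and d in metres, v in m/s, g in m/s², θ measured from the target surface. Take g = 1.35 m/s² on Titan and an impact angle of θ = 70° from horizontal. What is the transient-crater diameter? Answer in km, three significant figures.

In SI units: d = 6830 m, v = 8580 m/s.
d^0.83 = 6830^0.83 = 1523
v^0.49 = 8580^0.49 = 84.61
g^-0.19 = 1.35^-0.19 = 0.9446
(sin 70°)^0.33 = 0.9397^0.33 = 0.9797
D = 1.26 × 1523 × 84.61 × 0.9446 × 0.9797 = 1.503 × 10^5 m
   = 150.3 km

D ≈ 150 km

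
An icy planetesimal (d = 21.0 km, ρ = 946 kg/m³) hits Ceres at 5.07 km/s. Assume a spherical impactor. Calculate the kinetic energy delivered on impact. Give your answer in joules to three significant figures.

d = 21000 m; v = 5070 m/s.
Mass m = (π/6) ρ d³ = (π/6) × 946 × (21000)³ = 4.587 × 10^15 kg
E = ½ m v² = 0.5 × 4.587 × 10^15 × (5070)² = 5.895 × 10^22 J

E ≈ 5.90 × 10^22 J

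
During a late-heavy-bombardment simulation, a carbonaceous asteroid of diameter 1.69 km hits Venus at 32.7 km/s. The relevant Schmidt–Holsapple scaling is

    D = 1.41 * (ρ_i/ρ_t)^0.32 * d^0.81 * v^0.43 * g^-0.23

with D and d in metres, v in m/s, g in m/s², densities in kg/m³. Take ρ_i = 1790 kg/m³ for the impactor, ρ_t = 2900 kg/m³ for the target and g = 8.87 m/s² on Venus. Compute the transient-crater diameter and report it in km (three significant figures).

D ≈ 26.3 km

In SI units: d = 1690 m, v = 32700 m/s.
(ρ_i/ρ_t)^0.32 = (1790/2900)^0.32 = 0.8569
d^0.81 = 1690^0.81 = 411.7
v^0.43 = 32700^0.43 = 87.35
g^-0.23 = 8.87^-0.23 = 0.6053
D = 1.41 × 0.8569 × 411.7 × 87.35 × 0.6053 = 26300 m
   = 26.30 km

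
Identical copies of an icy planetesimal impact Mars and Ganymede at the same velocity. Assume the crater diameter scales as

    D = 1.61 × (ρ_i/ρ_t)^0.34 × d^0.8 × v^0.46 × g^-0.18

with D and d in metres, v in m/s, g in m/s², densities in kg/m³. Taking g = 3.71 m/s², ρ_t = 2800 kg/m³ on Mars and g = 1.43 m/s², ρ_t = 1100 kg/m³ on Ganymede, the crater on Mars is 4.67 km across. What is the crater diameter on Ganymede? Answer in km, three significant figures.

The impactor-only factors (d, v, ρ_i) cancel in the ratio, leaving D_Ganymede/D_Mars = (g_Ganymede/g_Mars)^-0.18 · (ρ_t,Mars/ρ_t,Ganymede)^0.34.
(1.43/3.71)^-0.18 = 0.3854^-0.18 = 1.187
(2800/1100)^0.34 = 2.545^0.34 = 1.374
Ratio = 1.187 × 1.374 = 1.631
D_Ganymede = 1.631 × 4.67 km = 7.62 km

D ≈ 7.62 km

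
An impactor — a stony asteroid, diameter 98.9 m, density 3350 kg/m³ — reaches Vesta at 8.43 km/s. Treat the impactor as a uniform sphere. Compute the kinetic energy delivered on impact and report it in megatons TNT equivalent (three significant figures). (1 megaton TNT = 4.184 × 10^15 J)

v = 8430 m/s.
Mass m = (π/6) ρ d³ = (π/6) × 3350 × (98.9)³ = 1.697 × 10^9 kg
E = ½ m v² = 0.5 × 1.697 × 10^9 × (8430)² = 6.030 × 10^16 J
   = 6.030 × 10^16 / 4.184×10^15 = 14.41 Mt

E ≈ 14.4 Mt TNT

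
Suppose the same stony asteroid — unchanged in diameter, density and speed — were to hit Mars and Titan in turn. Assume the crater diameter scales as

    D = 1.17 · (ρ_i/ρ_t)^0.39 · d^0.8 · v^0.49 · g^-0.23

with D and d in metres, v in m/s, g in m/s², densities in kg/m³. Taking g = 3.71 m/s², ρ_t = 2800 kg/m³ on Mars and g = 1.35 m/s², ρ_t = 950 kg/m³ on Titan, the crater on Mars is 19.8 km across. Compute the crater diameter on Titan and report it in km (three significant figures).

The impactor-only factors (d, v, ρ_i) cancel in the ratio, leaving D_Titan/D_Mars = (g_Titan/g_Mars)^-0.23 · (ρ_t,Mars/ρ_t,Titan)^0.39.
(1.35/3.71)^-0.23 = 0.3639^-0.23 = 1.262
(2800/950)^0.39 = 2.947^0.39 = 1.524
Ratio = 1.262 × 1.524 = 1.923
D_Titan = 1.923 × 19.8 km = 38.1 km

D ≈ 38.1 km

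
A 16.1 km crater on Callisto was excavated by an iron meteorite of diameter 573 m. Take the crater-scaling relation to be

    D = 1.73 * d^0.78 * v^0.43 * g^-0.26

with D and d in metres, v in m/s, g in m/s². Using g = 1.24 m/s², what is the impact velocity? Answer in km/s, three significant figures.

Rearranging for v: v = [D / (1.73 · 573^0.78 · 1.24^-0.26)]^(1/0.43).
D = 16100 m.
573^0.78 = 141.7
1.24^-0.26 = 0.9456
Denominator = 1.73 × 141.7 × 0.9456 = 231.8
D / 231.8 = 16100 / 231.8 = 69.46
v = 69.46^(1/0.43) = 69.46^2.3256 = 19193 m/s

v ≈ 19.2 km/s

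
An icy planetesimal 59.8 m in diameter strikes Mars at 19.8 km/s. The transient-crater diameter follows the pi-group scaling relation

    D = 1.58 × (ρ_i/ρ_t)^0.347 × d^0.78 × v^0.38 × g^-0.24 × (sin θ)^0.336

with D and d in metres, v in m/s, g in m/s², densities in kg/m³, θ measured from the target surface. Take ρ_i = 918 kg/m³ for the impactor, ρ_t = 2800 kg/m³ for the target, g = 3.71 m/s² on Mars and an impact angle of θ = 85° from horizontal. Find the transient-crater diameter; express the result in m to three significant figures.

In SI units: v = 19800 m/s.
(ρ_i/ρ_t)^0.347 = (918/2800)^0.347 = 0.6791
d^0.78 = 59.8^0.78 = 24.31
v^0.38 = 19800^0.38 = 42.93
g^-0.24 = 3.71^-0.24 = 0.7300
(sin 85°)^0.336 = 0.9962^0.336 = 0.9987
D = 1.58 × 0.6791 × 24.31 × 42.93 × 0.7300 × 0.9987 = 816.4 m

D ≈ 816 m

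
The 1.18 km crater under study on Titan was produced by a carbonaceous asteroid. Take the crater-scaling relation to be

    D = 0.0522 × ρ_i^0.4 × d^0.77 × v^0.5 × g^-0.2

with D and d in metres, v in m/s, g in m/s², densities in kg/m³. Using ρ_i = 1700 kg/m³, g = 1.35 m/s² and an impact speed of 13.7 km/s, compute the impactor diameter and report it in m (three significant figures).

Rearranging for d: d = [D / (0.0522 · 1700^0.4 · 13700^0.5 · 1.35^-0.2)]^(1/0.77).
D = 1180 m.
1700^0.4 = 19.60
13700^0.5 = 117.0
1.35^-0.2 = 0.9417
Denominator = 0.0522 × 19.60 × 117.0 × 0.9417 = 112.7
D / 112.7 = 1180 / 112.7 = 10.47
d = 10.47^(1/0.77) = 10.47^1.2987 = 21.12 m

d ≈ 21.1 m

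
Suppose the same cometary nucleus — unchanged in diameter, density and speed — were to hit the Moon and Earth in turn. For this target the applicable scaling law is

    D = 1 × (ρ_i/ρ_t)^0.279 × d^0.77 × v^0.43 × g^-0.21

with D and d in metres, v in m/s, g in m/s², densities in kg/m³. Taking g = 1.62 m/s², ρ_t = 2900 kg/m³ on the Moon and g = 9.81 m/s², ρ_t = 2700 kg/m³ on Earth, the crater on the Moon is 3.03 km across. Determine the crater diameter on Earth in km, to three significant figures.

The impactor-only factors (d, v, ρ_i) cancel in the ratio, leaving D_Earth/D_Moon = (g_Earth/g_Moon)^-0.21 · (ρ_t,Moon/ρ_t,Earth)^0.279.
(9.81/1.62)^-0.21 = 6.056^-0.21 = 0.6851
(2900/2700)^0.279 = 1.074^0.279 = 1.020
Ratio = 0.6851 × 1.020 = 0.6988
D_Earth = 0.6988 × 3.03 km = 2.12 km

D ≈ 2.12 km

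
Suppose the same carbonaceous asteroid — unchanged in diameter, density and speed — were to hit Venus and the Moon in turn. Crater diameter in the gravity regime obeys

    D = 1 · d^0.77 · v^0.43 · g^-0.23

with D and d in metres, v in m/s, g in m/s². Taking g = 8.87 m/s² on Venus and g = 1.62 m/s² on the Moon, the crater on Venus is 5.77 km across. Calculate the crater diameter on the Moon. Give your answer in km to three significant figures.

All impactor-dependent factors cancel in the ratio, leaving D_Moon/D_Venus = (g_Moon/g_Venus)^-0.23.
(1.62/8.87)^-0.23 = 0.1826^-0.23 = 1.479
D_Moon = 1.479 × 5.77 km = 8.53 km

D ≈ 8.53 km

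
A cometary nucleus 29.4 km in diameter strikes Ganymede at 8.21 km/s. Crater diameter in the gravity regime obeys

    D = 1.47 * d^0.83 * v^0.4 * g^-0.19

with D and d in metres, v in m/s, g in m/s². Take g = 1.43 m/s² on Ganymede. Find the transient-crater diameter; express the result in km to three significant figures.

In SI units: d = 29400 m, v = 8210 m/s.
d^0.83 = 29400^0.83 = 5114
v^0.4 = 8210^0.4 = 36.79
g^-0.19 = 1.43^-0.19 = 0.9343
D = 1.47 × 5114 × 36.79 × 0.9343 = 2.584 × 10^5 m
   = 258.4 km

D ≈ 258 km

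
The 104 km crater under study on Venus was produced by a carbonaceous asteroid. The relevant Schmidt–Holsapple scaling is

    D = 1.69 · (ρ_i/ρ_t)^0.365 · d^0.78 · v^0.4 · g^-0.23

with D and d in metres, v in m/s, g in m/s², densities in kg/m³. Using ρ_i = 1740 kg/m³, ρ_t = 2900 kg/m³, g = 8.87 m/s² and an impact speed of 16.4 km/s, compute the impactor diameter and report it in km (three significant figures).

d ≈ 23.0 km

Rearranging for d: d = [D / (1.69 · (1740/2900)^0.365 · 16400^0.4 · 8.87^-0.23)]^(1/0.78).
D = 104000 m.
(1740/2900)^0.365 = 0.8299
16400^0.4 = 48.52
8.87^-0.23 = 0.6053
Denominator = 1.69 × 0.8299 × 48.52 × 0.6053 = 41.19
D / 41.19 = 104000 / 41.19 = 2525
d = 2525^(1/0.78) = 2525^1.2821 = 23017 m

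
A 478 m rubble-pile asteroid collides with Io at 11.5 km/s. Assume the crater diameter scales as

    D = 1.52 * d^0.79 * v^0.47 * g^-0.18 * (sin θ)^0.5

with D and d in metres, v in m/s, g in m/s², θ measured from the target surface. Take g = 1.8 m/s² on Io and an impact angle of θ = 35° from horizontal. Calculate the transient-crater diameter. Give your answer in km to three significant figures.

D ≈ 11.0 km

In SI units: v = 11500 m/s.
d^0.79 = 478^0.79 = 130.8
v^0.47 = 11500^0.47 = 81.01
g^-0.18 = 1.8^-0.18 = 0.8996
(sin 35°)^0.5 = 0.5736^0.5 = 0.7574
D = 1.52 × 130.8 × 81.01 × 0.8996 × 0.7574 = 10974 m
   = 10.97 km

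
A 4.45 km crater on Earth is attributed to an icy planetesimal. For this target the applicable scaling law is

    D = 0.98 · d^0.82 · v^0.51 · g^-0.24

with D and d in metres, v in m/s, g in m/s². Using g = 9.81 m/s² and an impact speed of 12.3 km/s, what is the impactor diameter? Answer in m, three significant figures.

d ≈ 161 m

Rearranging for d: d = [D / (0.98 · 12300^0.51 · 9.81^-0.24)]^(1/0.82).
D = 4450 m.
12300^0.51 = 121.9
9.81^-0.24 = 0.5781
Denominator = 0.98 × 121.9 × 0.5781 = 69.06
D / 69.06 = 4450 / 69.06 = 64.44
d = 64.44^(1/0.82) = 64.44^1.2195 = 160.8 m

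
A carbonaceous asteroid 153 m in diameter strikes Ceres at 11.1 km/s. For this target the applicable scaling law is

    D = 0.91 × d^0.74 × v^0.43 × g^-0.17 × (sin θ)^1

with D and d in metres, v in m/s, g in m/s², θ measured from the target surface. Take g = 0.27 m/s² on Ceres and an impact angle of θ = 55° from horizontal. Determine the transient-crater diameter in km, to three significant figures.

In SI units: v = 11100 m/s.
d^0.74 = 153^0.74 = 41.37
v^0.43 = 11100^0.43 = 54.89
g^-0.17 = 0.27^-0.17 = 1.249
(sin 55°)^1 = 0.8192^1 = 0.8192
D = 0.91 × 41.37 × 54.89 × 1.249 × 0.8192 = 2114 m
   = 2.114 km

D ≈ 2.11 km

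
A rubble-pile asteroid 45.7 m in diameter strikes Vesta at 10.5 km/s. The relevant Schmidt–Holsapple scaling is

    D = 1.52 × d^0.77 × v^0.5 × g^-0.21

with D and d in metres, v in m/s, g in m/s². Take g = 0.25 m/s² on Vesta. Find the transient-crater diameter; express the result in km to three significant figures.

D ≈ 3.95 km

In SI units: v = 10500 m/s.
d^0.77 = 45.7^0.77 = 18.97
v^0.5 = 10500^0.5 = 102.5
g^-0.21 = 0.25^-0.21 = 1.338
D = 1.52 × 18.97 × 102.5 × 1.338 = 3954 m
   = 3.954 km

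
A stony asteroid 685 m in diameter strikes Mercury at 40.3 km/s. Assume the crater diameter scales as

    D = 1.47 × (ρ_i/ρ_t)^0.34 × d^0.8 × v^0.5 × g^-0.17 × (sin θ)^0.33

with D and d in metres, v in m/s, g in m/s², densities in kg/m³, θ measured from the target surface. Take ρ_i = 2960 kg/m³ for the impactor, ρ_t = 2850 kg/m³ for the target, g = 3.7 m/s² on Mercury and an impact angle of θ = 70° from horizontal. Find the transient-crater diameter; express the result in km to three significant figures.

D ≈ 43.5 km

In SI units: v = 40300 m/s.
(ρ_i/ρ_t)^0.34 = (2960/2850)^0.34 = 1.013
d^0.8 = 685^0.8 = 185.6
v^0.5 = 40300^0.5 = 200.7
g^-0.17 = 3.7^-0.17 = 0.8006
(sin 70°)^0.33 = 0.9397^0.33 = 0.9797
D = 1.47 × 1.013 × 185.6 × 200.7 × 0.8006 × 0.9797 = 43507 m
   = 43.51 km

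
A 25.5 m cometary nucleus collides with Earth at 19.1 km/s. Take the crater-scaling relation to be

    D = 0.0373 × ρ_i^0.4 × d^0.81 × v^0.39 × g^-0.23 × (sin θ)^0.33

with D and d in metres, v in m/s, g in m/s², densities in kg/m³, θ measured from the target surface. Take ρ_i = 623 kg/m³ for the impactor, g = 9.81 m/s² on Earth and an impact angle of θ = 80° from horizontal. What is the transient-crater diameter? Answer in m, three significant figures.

In SI units: v = 19100 m/s.
ρ_i^0.4 = 623^0.4 = 13.12
d^0.81 = 25.5^0.81 = 13.78
v^0.39 = 19100^0.39 = 46.73
g^-0.23 = 9.81^-0.23 = 0.5914
(sin 80°)^0.33 = 0.9848^0.33 = 0.9950
D = 0.0373 × 13.12 × 13.78 × 46.73 × 0.5914 × 0.9950 = 185.4 m

D ≈ 185 m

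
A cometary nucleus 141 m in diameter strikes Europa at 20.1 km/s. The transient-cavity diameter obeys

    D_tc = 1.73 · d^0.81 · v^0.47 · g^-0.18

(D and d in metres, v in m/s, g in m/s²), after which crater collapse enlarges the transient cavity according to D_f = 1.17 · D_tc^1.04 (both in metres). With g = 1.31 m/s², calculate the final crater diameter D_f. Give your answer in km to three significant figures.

D_f ≈ 16.1 km

v = 20100 m/s.
d^0.81 = 141^0.81 = 55.06
v^0.47 = 20100^0.47 = 105.3
g^-0.18 = 1.31^-0.18 = 0.9526
D_tc = 1.73 × 55.06 × 105.3 × 0.9526 = 9555 m
D_f = 1.17 × (9555)^1.04 = 16130 m
     = 16.13 km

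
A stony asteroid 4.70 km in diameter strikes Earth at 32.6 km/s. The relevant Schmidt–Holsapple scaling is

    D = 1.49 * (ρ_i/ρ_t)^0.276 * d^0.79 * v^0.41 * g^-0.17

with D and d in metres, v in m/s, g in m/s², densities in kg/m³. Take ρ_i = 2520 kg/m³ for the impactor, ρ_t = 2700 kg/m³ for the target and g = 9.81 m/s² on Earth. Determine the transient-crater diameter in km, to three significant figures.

D ≈ 55.9 km

In SI units: d = 4700 m, v = 32600 m/s.
(ρ_i/ρ_t)^0.276 = (2520/2700)^0.276 = 0.9811
d^0.79 = 4700^0.79 = 796.1
v^0.41 = 32600^0.41 = 70.86
g^-0.17 = 9.81^-0.17 = 0.6783
D = 1.49 × 0.9811 × 796.1 × 70.86 × 0.6783 = 55936 m
   = 55.94 km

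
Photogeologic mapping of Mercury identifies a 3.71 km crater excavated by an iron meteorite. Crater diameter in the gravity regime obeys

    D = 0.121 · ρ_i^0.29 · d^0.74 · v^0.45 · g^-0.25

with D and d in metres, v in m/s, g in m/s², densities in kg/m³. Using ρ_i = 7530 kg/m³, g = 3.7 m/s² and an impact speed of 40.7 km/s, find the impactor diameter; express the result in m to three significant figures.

Rearranging for d: d = [D / (0.121 · 7530^0.29 · 40700^0.45 · 3.7^-0.25)]^(1/0.74).
D = 3710 m.
7530^0.29 = 13.31
40700^0.45 = 118.7
3.7^-0.25 = 0.7210
Denominator = 0.121 × 13.31 × 118.7 × 0.7210 = 137.8
D / 137.8 = 3710 / 137.8 = 26.92
d = 26.92^(1/0.74) = 26.92^1.3514 = 85.63 m

d ≈ 85.6 m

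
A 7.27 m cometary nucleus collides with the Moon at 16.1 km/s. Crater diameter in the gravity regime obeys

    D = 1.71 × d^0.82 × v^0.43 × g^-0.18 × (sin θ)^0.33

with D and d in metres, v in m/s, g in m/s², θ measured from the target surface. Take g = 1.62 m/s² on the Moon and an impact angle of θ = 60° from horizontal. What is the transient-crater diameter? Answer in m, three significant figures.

D ≈ 490 m

In SI units: v = 16100 m/s.
d^0.82 = 7.27^0.82 = 5.087
v^0.43 = 16100^0.43 = 64.41
g^-0.18 = 1.62^-0.18 = 0.9168
(sin 60°)^0.33 = 0.8660^0.33 = 0.9536
D = 1.71 × 5.087 × 64.41 × 0.9168 × 0.9536 = 489.8 m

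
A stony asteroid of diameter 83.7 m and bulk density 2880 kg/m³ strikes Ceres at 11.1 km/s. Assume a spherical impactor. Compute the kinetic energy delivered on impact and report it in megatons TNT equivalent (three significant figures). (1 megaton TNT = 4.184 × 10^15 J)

E ≈ 13.0 Mt TNT

v = 11100 m/s.
Mass m = (π/6) ρ d³ = (π/6) × 2880 × (83.7)³ = 8.842 × 10^8 kg
E = ½ m v² = 0.5 × 8.842 × 10^8 × (11100)² = 5.447 × 10^16 J
   = 5.447 × 10^16 / 4.184×10^15 = 13.02 Mt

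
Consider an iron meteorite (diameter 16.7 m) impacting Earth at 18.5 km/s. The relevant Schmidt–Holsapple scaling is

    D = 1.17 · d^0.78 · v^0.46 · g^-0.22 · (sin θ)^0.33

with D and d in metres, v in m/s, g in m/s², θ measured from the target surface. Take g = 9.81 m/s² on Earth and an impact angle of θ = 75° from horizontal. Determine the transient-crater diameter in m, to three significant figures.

In SI units: v = 18500 m/s.
d^0.78 = 16.7^0.78 = 8.989
v^0.46 = 18500^0.46 = 91.81
g^-0.22 = 9.81^-0.22 = 0.6051
(sin 75°)^0.33 = 0.9659^0.33 = 0.9886
D = 1.17 × 8.989 × 91.81 × 0.6051 × 0.9886 = 577.6 m

D ≈ 578 m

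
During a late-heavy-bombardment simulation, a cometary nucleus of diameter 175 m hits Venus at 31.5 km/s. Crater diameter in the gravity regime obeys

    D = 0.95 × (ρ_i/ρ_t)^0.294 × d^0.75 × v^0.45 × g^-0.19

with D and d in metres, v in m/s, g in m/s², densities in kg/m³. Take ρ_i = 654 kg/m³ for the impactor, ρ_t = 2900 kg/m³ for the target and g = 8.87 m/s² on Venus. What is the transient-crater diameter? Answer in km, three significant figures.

D ≈ 2.06 km

In SI units: v = 31500 m/s.
(ρ_i/ρ_t)^0.294 = (654/2900)^0.294 = 0.6454
d^0.75 = 175^0.75 = 48.11
v^0.45 = 31500^0.45 = 105.7
g^-0.19 = 8.87^-0.19 = 0.6605
D = 0.95 × 0.6454 × 48.11 × 105.7 × 0.6605 = 2059 m
   = 2.059 km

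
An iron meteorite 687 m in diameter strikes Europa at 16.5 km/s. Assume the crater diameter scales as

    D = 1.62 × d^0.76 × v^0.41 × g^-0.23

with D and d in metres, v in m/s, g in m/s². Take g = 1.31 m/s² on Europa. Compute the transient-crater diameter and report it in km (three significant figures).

D ≈ 11.7 km

In SI units: v = 16500 m/s.
d^0.76 = 687^0.76 = 143.2
v^0.41 = 16500^0.41 = 53.60
g^-0.23 = 1.31^-0.23 = 0.9398
D = 1.62 × 143.2 × 53.60 × 0.9398 = 11686 m
   = 11.69 km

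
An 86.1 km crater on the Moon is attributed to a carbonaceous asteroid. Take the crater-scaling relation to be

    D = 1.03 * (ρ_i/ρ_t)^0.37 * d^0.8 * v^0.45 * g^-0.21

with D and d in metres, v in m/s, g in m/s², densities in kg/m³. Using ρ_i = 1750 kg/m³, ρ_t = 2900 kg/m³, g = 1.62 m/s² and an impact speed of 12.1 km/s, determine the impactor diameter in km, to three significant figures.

Rearranging for d: d = [D / (1.03 · (1750/2900)^0.37 · 12100^0.45 · 1.62^-0.21)]^(1/0.8).
D = 86100 m.
(1750/2900)^0.37 = 0.8295
12100^0.45 = 68.75
1.62^-0.21 = 0.9037
Denominator = 1.03 × 0.8295 × 68.75 × 0.9037 = 53.08
D / 53.08 = 86100 / 53.08 = 1622
d = 1622^(1/0.8) = 1622^1.25 = 10294 m

d ≈ 10.3 km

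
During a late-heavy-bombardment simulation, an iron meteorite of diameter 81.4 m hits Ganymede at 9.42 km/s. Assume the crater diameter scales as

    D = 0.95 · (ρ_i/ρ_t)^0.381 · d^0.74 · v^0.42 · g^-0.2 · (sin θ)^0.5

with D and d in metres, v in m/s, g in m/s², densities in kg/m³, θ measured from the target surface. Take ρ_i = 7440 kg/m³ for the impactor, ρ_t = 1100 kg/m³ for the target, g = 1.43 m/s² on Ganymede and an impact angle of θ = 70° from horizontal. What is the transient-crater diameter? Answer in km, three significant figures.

D ≈ 2.15 km

In SI units: v = 9420 m/s.
(ρ_i/ρ_t)^0.381 = (7440/1100)^0.381 = 2.072
d^0.74 = 81.4^0.74 = 25.93
v^0.42 = 9420^0.42 = 46.68
g^-0.2 = 1.43^-0.2 = 0.9310
(sin 70°)^0.5 = 0.9397^0.5 = 0.9694
D = 0.95 × 2.072 × 25.93 × 46.68 × 0.9310 × 0.9694 = 2150 m
   = 2.150 km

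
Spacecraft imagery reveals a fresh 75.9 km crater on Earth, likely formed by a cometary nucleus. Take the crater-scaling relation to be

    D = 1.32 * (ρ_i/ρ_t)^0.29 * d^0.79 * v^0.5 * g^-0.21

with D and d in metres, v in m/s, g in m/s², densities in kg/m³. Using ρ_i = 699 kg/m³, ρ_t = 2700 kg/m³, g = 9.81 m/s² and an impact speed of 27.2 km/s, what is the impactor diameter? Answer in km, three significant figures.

d ≈ 4.98 km

Rearranging for d: d = [D / (1.32 · (699/2700)^0.29 · 27200^0.5 · 9.81^-0.21)]^(1/0.79).
D = 75900 m.
(699/2700)^0.29 = 0.6758
27200^0.5 = 164.9
9.81^-0.21 = 0.6191
Denominator = 1.32 × 0.6758 × 164.9 × 0.6191 = 91.07
D / 91.07 = 75900 / 91.07 = 833.4
d = 833.4^(1/0.79) = 833.4^1.2658 = 4980 m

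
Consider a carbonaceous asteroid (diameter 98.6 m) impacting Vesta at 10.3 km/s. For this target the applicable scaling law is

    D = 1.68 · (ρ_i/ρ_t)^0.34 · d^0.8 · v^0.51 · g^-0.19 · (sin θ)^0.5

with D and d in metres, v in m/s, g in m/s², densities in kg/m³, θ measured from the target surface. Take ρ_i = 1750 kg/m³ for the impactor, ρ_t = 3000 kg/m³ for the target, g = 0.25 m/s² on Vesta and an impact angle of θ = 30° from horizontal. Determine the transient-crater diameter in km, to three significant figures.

In SI units: v = 10300 m/s.
(ρ_i/ρ_t)^0.34 = (1750/3000)^0.34 = 0.8326
d^0.8 = 98.6^0.8 = 39.36
v^0.51 = 10300^0.51 = 111.3
g^-0.19 = 0.25^-0.19 = 1.301
(sin 30°)^0.5 = 0.5000^0.5 = 0.7071
D = 1.68 × 0.8326 × 39.36 × 111.3 × 1.301 × 0.7071 = 5637 m
   = 5.637 km

D ≈ 5.64 km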